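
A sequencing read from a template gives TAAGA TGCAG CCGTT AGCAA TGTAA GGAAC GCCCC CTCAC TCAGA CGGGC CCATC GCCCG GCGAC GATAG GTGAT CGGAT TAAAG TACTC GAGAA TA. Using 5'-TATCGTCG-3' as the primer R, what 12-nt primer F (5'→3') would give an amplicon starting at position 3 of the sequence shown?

5'-AGATGCAGCCGT-3'

The reverse primer's reverse complement CGACGATA matches the template at positions 62–69; the product starts at position 3.
The forward primer is identical to the top strand over positions 3–14: AGATGCAGCCGT.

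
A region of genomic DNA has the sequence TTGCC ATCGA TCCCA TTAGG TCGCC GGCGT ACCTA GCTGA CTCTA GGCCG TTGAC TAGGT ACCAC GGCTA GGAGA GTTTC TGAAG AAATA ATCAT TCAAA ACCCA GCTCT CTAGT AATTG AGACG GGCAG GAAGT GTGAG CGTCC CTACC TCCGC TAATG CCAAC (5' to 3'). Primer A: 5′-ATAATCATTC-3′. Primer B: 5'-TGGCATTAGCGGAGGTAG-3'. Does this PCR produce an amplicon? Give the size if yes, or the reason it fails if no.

Yes — a 76 bp product.

Primer A (ATAATCATTC) matches the top strand at positions 88–97; it acts as a forward primer.
Primer B's reverse complement is CTACCTCCGCTAATGCCA, matching the top strand at positions 146–163; it acts as a reverse primer.
The 3' ends face each other across positions 88–163, giving a 76 bp product.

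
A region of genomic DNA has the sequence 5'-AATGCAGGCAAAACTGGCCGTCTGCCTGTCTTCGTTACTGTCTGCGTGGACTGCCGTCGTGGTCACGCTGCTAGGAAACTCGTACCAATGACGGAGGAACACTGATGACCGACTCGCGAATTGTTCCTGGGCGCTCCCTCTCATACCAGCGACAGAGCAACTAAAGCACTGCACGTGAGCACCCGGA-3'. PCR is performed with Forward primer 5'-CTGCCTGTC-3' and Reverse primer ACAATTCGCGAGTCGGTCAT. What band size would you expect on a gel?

103 bp

Scanning the template, CTGCCTGTC occurs at positions 22–30; this primer anneals to the bottom strand there with its 3' end pointing downstream.
Reverse complement of the reverse primer: ATGACCGACTCGCGAATTGT. This occurs on the top strand at positions 105–124.
The product runs from position 22 to position 124, so its length is 124 − 22 + 1 = 103 bp.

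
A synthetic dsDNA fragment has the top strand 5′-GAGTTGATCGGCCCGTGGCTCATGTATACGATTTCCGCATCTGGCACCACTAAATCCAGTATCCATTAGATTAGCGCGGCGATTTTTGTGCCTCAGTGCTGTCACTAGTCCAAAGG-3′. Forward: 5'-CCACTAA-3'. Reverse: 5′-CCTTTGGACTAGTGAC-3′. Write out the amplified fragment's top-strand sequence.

The forward primer matches the template at positions 47–53.
Taking the reverse complement of CCTTTGGACTAGTGAC gives GTCACTAGTCCAAAGG, found at positions 101–116 on the template; the primer anneals here to the top strand with its 3' end pointing upstream.
The product is the template from position 47 through 116 (70 bp).

5'-CCACTAAATCCAGTATCCATTAGATTAGCGCGGCGATTTTTGTGCCTCAGTGCTGTCACTAGTCCAAAGG-3'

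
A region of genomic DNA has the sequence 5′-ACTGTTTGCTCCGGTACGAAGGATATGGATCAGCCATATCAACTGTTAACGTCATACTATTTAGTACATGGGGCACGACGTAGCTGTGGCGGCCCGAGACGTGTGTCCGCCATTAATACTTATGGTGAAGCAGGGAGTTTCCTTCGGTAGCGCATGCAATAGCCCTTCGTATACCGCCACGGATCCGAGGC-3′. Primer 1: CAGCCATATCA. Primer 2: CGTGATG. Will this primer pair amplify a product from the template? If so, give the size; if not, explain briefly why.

Primer 2 (CGTGATG) does not match the top strand, and its reverse complement CATCACG does not match either.
With no annealing site for primer 2, no amplification occurs.

No product — primer 2 has no binding site in the template.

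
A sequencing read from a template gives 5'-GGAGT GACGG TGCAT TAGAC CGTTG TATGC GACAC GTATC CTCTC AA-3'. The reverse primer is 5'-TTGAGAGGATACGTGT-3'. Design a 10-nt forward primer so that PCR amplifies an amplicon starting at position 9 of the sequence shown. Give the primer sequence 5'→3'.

5'-GGTGCATTAG-3'

The reverse primer's reverse complement ACACGTATCCTCTCAA matches the template at positions 32–47; the product starts at position 9.
The forward primer is identical to the top strand over positions 9–18: GGTGCATTAG.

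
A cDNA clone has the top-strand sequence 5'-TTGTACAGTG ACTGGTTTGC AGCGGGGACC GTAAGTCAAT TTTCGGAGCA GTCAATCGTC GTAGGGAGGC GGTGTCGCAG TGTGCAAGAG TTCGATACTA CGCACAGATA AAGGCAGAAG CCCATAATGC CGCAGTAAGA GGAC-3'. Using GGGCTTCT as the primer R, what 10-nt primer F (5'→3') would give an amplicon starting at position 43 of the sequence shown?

The reverse primer's reverse complement AGAAGCCC matches the template at positions 116–123; the product starts at position 43.
The forward primer is identical to the top strand over positions 43–52: TCGGAGCAGT.

5'-TCGGAGCAGT-3'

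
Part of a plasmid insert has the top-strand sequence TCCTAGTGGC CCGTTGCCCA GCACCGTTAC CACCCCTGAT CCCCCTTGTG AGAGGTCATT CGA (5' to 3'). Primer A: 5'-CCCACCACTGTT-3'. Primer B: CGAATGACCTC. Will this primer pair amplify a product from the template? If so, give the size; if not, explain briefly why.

No product — primer A has no binding site in the template.

Primer A (CCCACCACTGTT) does not match the top strand, and its reverse complement AACAGTGGTGGG does not match either.
With no annealing site for primer A, no amplification occurs.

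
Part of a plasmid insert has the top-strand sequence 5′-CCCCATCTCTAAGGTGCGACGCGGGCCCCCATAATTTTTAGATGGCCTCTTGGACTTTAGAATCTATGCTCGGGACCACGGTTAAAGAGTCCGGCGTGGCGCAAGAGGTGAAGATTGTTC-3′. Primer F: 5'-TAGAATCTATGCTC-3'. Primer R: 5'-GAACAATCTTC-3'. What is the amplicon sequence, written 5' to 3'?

The forward primer matches the template at positions 58–71.
Taking the reverse complement of GAACAATCTTC gives GAAGATTGTTC, found at positions 110–120 on the template; the primer anneals here to the top strand with its 3' end pointing upstream.
The product is the template from position 58 through 120 (63 bp).

5'-TAGAATCTATGCTCGGGACCACGGTTAAAGAGTCCGGCGTGGCGCAAGAGGTGAAGATTGTTC-3'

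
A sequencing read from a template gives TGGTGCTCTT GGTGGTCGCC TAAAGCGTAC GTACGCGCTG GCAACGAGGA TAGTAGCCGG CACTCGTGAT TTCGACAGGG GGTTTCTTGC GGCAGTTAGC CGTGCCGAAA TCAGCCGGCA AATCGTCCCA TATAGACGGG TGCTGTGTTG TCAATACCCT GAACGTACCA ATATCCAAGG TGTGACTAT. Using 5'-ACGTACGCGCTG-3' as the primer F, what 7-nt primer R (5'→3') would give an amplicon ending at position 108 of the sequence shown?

5'-TCGGCAC-3'

The forward primer binds at positions 29–40; the product's 3' end on the top strand is position 108.
The reverse primer anneals to the top strand over positions 102–108, i.e. to GTGCCGA.
Its sequence written 5'→3' is the reverse complement: TCGGCAC.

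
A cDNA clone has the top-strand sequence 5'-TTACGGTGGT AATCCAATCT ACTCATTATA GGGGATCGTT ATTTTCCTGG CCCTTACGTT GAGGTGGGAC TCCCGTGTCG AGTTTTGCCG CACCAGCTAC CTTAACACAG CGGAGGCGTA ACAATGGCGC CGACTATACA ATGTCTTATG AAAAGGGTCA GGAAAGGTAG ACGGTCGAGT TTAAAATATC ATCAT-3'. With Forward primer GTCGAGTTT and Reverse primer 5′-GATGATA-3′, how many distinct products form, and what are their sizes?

The forward primer GTCGAGTTT matches the top strand at positions 77–85, 174–182.
The reverse primer's reverse complement is TATCATC, matching at positions 187–193.
Each forward site pairs with the reverse site to give a product ending at position 193: sizes 117, 20 bp.

Two products: 117 bp, 20 bp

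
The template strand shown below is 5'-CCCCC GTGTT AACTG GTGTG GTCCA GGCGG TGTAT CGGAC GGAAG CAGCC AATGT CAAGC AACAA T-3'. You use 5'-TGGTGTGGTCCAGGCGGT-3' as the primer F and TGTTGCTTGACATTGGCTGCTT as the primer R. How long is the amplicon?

51 bp

Scanning the template, TGGTGTGGTCCAGGCGGT occurs at positions 14–31; this primer anneals to the bottom strand there with its 3' end pointing downstream.
Taking the reverse complement of TGTTGCTTGACATTGGCTGCTT gives AAGCAGCCAATGTCAAGCAACA, found at positions 43–64 on the template; the primer anneals here to the top strand with its 3' end pointing upstream.
The product runs from position 14 to position 64, so its length is 64 − 14 + 1 = 51 bp.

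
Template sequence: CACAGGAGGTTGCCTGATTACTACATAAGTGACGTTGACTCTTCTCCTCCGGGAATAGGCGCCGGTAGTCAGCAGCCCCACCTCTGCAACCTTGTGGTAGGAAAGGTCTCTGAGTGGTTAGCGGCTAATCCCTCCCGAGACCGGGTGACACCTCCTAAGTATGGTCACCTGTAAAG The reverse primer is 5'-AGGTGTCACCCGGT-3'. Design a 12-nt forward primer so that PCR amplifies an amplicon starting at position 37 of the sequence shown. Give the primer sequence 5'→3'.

The reverse primer's reverse complement ACCGGGTGACACCT matches the template at positions 140–153; the product starts at position 37.
The forward primer is identical to the top strand over positions 37–48: GACTCTTCTCCT.

5'-GACTCTTCTCCT-3'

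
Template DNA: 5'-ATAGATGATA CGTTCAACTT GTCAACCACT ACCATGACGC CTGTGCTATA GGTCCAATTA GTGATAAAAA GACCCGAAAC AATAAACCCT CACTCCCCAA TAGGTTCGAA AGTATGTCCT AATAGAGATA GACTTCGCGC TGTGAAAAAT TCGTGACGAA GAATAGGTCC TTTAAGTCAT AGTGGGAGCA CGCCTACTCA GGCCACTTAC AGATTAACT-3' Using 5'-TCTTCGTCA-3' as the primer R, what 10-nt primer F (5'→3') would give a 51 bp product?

5'-GTATGTCCTA-3'

The reverse primer's reverse complement TGACGAAGA matches the template at positions 154–162, so the product ends at position 162.
A 51 bp product then starts at position 162 − 51 + 1 = 112.
The forward primer is identical to the top strand there: GTATGTCCTA.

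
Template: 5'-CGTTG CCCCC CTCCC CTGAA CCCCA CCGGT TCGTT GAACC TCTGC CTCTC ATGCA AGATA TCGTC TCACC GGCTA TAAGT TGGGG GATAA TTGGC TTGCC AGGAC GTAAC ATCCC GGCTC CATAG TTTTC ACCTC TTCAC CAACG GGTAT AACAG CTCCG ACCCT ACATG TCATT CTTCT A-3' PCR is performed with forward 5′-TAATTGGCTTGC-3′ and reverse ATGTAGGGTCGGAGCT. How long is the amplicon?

The forward primer matches the template at positions 88–99.
Taking the reverse complement of ATGTAGGGTCGGAGCT gives AGCTCCGACCCTACAT, found at positions 154–169 on the template; the primer anneals here to the top strand with its 3' end pointing upstream.
The product runs from position 88 to position 169, so its length is 169 − 88 + 1 = 82 bp.

82 bp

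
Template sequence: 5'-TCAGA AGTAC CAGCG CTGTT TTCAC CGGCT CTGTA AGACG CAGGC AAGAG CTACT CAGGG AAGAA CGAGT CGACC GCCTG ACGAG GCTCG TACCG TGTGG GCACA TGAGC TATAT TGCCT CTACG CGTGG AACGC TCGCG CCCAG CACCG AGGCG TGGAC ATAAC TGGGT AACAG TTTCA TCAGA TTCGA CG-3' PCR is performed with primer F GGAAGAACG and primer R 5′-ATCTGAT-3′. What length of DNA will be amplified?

128 bp

Scanning the template, GGAAGAACG occurs at positions 59–67; this primer anneals to the bottom strand there with its 3' end pointing downstream.
Taking the reverse complement of ATCTGAT gives ATCAGAT, found at positions 180–186 on the template; the primer anneals here to the top strand with its 3' end pointing upstream.
The product runs from position 59 to position 186, so its length is 186 − 59 + 1 = 128 bp.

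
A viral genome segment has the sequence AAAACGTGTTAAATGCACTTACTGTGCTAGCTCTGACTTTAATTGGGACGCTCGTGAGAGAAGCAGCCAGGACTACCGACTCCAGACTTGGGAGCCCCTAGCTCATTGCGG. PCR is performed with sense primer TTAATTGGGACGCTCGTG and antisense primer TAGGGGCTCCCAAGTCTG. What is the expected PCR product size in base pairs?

Scanning the template, TTAATTGGGACGCTCGTG occurs at positions 39–56; this primer anneals to the bottom strand there with its 3' end pointing downstream.
Taking the reverse complement of TAGGGGCTCCCAAGTCTG gives CAGACTTGGGAGCCCCTA, found at positions 83–100 on the template; the primer anneals here to the top strand with its 3' end pointing upstream.
Amplicon spans positions 39–100: 62 bp.

62 bp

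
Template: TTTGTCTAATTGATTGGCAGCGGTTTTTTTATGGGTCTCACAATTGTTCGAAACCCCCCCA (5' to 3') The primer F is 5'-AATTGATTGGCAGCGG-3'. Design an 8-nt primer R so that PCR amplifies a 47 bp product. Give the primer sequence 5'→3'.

The forward primer binds at positions 8–23, so a 47 bp product ends at position 8 + 47 − 1 = 54.
The reverse primer anneals to the top strand over positions 47–54, i.e. to TTCGAAAC.
Its sequence written 5'→3' is the reverse complement: GTTTCGAA.

5'-GTTTCGAA-3'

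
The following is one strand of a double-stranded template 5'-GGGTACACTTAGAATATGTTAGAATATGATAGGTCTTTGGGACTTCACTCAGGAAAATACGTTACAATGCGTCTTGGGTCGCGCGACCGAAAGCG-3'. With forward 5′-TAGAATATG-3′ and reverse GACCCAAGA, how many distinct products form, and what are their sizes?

The forward primer TAGAATATG matches the top strand at positions 10–18, 20–28.
The reverse primer's reverse complement is TCTTGGGTC, matching at positions 72–80.
Each forward site pairs with the reverse site to give a product ending at position 80: sizes 71, 61 bp.

Two products: 71 bp, 61 bp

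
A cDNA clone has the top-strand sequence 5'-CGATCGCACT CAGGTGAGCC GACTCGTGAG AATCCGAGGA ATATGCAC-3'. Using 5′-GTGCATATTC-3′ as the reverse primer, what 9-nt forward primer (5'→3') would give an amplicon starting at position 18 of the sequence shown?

5'-GCCGACTCG-3'

The reverse primer's reverse complement GAATATGCAC matches the template at positions 39–48; the product starts at position 18.
The forward primer is identical to the top strand over positions 18–26: GCCGACTCG.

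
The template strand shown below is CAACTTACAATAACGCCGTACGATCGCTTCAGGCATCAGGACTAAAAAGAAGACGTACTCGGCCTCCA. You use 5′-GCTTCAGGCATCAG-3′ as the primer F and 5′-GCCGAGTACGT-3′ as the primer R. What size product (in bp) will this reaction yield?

38 bp

Scanning the template, GCTTCAGGCATCAG occurs at positions 26–39; this primer anneals to the bottom strand there with its 3' end pointing downstream.
Taking the reverse complement of GCCGAGTACGT gives ACGTACTCGGC, found at positions 53–63 on the template; the primer anneals here to the top strand with its 3' end pointing upstream.
Product length = (reverse-primer end) − (forward-primer start) + 1 = 63 − 26 + 1 = 38 bp.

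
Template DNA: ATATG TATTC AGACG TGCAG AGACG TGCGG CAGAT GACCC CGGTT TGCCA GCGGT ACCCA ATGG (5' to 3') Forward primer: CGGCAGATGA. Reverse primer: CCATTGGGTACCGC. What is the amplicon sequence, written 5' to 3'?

5'-CGGCAGATGACCCCGGTTTGCCAGCGGTACCCAATGG-3'

The forward primer matches the template at positions 28–37.
The reverse primer's reverse complement is GCGGTACCCAATGG, which matches the template at positions 51–64.
The product is the template from position 28 through 64 (37 bp).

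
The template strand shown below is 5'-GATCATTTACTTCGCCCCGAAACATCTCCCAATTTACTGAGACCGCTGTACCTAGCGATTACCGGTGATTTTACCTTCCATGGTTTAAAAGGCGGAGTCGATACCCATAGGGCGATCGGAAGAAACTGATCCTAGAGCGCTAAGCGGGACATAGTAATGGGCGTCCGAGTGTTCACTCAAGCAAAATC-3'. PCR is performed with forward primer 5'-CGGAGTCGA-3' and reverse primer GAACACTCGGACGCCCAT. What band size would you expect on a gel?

82 bp

The forward primer matches the template at positions 93–101.
The reverse primer's reverse complement is ATGGGCGTCCGAGTGTTC, which matches the template at positions 157–174.
Product length = (reverse-primer end) − (forward-primer start) + 1 = 174 − 93 + 1 = 82 bp.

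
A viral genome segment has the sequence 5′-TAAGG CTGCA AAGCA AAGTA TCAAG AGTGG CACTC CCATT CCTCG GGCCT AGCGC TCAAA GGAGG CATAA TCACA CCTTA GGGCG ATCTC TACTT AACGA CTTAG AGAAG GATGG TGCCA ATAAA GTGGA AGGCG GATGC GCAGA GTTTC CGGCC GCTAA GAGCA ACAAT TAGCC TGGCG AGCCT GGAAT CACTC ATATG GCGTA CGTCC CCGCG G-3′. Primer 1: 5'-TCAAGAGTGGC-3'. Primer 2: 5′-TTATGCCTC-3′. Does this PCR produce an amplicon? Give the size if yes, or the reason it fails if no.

Yes — a 50 bp product.

Primer 1 (TCAAGAGTGGC) matches the top strand at positions 21–31; it acts as a forward primer.
Primer 2's reverse complement is GAGGCATAA, matching the top strand at positions 62–70; it acts as a reverse primer.
The 3' ends face each other across positions 21–70, giving a 50 bp product.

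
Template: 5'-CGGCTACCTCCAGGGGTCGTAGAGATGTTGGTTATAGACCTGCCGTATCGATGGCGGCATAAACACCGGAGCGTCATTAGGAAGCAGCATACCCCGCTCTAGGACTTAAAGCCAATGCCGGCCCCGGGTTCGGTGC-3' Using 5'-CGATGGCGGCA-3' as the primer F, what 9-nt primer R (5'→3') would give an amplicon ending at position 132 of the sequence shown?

The forward primer binds at positions 49–59; the product's 3' end on the top strand is position 132.
The reverse primer anneals to the top strand over positions 124–132, i.e. to CCGGGTTCG.
Its sequence written 5'→3' is the reverse complement: CGAACCCGG.

5'-CGAACCCGG-3'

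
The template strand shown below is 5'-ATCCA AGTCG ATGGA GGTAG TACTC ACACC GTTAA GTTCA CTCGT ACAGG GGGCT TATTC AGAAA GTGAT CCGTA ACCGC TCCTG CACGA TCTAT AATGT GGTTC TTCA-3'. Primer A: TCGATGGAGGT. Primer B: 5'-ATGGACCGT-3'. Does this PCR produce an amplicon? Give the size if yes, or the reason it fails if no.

No product — primer B has no binding site in the template.

Primer B (ATGGACCGT) does not match the top strand, and its reverse complement ACGGTCCAT does not match either.
With no annealing site for primer B, no amplification occurs.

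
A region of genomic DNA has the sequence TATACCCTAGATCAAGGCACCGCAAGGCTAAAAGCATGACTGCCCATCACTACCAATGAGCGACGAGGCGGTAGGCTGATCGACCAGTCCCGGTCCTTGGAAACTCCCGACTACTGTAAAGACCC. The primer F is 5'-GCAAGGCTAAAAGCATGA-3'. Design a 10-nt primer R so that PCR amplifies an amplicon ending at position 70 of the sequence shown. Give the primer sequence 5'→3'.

5'-CGCCTCGTCG-3'

The forward primer binds at positions 22–39; the product's 3' end on the top strand is position 70.
The reverse primer anneals to the top strand over positions 61–70, i.e. to CGACGAGGCG.
Its sequence written 5'→3' is the reverse complement: CGCCTCGTCG.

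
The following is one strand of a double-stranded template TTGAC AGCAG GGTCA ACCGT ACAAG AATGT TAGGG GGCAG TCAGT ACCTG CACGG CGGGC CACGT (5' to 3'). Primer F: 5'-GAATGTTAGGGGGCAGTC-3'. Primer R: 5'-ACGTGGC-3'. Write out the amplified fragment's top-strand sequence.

5'-GAATGTTAGGGGGCAGTCAGTACCTGCACGGCGGGCCACGT-3'

Scanning the template, GAATGTTAGGGGGCAGTC occurs at positions 25–42; this primer anneals to the bottom strand there with its 3' end pointing downstream.
Reverse complement of the reverse primer: GCCACGT. This occurs on the top strand at positions 59–65.
The product is the template from position 25 through 65 (41 bp).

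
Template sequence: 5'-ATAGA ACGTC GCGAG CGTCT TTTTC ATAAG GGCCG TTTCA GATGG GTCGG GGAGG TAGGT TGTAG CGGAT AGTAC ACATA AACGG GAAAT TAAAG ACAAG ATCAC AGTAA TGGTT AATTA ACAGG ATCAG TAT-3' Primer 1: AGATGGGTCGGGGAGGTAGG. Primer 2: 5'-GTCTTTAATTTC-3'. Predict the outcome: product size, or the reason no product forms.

Yes — a 58 bp product.

Primer 1 (AGATGGGTCGGGGAGGTAGG) matches the top strand at positions 40–59; it acts as a forward primer.
Primer 2's reverse complement is GAAATTAAAGAC, matching the top strand at positions 86–97; it acts as a reverse primer.
The 3' ends face each other across positions 40–97, giving a 58 bp product.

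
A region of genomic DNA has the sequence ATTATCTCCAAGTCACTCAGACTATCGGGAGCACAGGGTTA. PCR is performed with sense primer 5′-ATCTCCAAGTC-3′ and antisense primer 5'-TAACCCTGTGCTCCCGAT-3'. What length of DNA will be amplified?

38 bp

Scanning the template, ATCTCCAAGTC occurs at positions 4–14; this primer anneals to the bottom strand there with its 3' end pointing downstream.
Reverse complement of the reverse primer: ATCGGGAGCACAGGGTTA. This occurs on the top strand at positions 24–41.
Amplicon spans positions 4–41: 38 bp.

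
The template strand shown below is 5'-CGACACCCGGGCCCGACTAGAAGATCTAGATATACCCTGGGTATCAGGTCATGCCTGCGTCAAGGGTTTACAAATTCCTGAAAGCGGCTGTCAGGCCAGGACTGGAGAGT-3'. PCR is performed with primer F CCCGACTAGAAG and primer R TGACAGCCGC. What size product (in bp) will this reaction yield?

82 bp

Scanning the template, CCCGACTAGAAG occurs at positions 12–23; this primer anneals to the bottom strand there with its 3' end pointing downstream.
Taking the reverse complement of TGACAGCCGC gives GCGGCTGTCA, found at positions 84–93 on the template; the primer anneals here to the top strand with its 3' end pointing upstream.
Product length = (reverse-primer end) − (forward-primer start) + 1 = 93 − 12 + 1 = 82 bp.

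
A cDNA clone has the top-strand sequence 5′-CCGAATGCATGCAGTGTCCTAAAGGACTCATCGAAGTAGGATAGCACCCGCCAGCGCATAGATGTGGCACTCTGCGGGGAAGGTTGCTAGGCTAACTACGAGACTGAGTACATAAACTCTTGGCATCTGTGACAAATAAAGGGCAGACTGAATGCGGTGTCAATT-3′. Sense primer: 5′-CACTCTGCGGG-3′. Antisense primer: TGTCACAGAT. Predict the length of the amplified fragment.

67 bp

The forward primer matches the template at positions 68–78.
Taking the reverse complement of TGTCACAGAT gives ATCTGTGACA, found at positions 125–134 on the template; the primer anneals here to the top strand with its 3' end pointing upstream.
Amplicon spans positions 68–134: 67 bp.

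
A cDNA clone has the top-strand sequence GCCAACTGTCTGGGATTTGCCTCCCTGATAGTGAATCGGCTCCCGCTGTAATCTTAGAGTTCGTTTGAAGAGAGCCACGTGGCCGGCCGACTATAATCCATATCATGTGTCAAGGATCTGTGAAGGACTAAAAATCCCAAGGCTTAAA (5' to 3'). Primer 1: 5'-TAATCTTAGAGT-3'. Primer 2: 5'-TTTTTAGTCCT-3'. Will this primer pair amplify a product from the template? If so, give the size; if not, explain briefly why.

Yes — an 86 bp product.

Primer 1 (TAATCTTAGAGT) matches the top strand at positions 49–60; it acts as a forward primer.
Primer 2's reverse complement is AGGACTAAAAA, matching the top strand at positions 124–134; it acts as a reverse primer.
The 3' ends face each other across positions 49–134, giving an 86 bp product.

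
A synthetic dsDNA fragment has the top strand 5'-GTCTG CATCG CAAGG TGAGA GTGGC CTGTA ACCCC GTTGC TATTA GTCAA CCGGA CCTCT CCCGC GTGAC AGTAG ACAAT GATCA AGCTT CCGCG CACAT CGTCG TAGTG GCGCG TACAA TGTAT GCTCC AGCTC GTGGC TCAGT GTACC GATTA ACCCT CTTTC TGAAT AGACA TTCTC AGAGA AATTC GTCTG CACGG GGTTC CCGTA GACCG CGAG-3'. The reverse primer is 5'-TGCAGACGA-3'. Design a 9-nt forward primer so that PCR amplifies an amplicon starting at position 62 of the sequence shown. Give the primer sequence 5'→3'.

5'-CCGCGTGAC-3'

The reverse primer's reverse complement TCGTCTGCA matches the template at positions 189–197; the product starts at position 62.
The forward primer is identical to the top strand over positions 62–70: CCGCGTGAC.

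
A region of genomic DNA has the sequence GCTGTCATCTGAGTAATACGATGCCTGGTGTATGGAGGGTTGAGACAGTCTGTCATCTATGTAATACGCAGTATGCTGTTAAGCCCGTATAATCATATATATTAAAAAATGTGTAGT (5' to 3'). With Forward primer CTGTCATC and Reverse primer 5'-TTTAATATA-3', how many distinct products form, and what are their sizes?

The forward primer CTGTCATC matches the top strand at positions 2–9, 50–57.
The reverse primer's reverse complement is TATATTAAA, matching at positions 98–106.
Each forward site pairs with the reverse site to give a product ending at position 106: sizes 105, 57 bp.

Two products: 105 bp, 57 bp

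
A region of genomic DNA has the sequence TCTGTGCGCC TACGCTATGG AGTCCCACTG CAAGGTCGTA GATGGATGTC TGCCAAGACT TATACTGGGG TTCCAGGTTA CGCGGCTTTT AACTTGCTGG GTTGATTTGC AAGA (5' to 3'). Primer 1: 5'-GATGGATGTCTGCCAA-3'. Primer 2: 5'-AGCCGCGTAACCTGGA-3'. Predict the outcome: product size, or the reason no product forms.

Yes — a 47 bp product.

Primer 1 (GATGGATGTCTGCCAA) matches the top strand at positions 41–56; it acts as a forward primer.
Primer 2's reverse complement is TCCAGGTTACGCGGCT, matching the top strand at positions 72–87; it acts as a reverse primer.
The 3' ends face each other across positions 41–87, giving a 47 bp product.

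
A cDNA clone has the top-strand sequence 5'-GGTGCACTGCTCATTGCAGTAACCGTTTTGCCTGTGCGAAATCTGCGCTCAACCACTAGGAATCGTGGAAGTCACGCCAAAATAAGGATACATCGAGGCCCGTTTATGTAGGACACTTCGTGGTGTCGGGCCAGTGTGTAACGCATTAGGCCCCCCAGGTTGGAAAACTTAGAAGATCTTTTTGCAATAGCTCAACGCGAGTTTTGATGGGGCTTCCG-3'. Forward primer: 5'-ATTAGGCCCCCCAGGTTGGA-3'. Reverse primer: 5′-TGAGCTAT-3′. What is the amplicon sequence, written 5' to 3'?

5'-ATTAGGCCCCCCAGGTTGGAAAACTTAGAAGATCTTTTTGCAATAGCTCA-3'

The forward primer matches the template at positions 145–164.
Reverse complement of the reverse primer: ATAGCTCA. This occurs on the top strand at positions 187–194.
The product is the template from position 145 through 194 (50 bp).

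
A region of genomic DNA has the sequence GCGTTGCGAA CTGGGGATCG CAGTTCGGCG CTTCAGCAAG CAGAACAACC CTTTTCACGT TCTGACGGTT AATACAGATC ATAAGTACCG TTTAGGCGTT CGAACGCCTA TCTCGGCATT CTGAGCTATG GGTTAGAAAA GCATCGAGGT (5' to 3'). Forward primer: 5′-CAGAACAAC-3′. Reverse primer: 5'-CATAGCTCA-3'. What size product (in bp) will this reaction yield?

90 bp

Scanning the template, CAGAACAAC occurs at positions 41–49; this primer anneals to the bottom strand there with its 3' end pointing downstream.
The reverse primer's reverse complement is TGAGCTATG, which matches the template at positions 122–130.
Product length = (reverse-primer end) − (forward-primer start) + 1 = 130 − 41 + 1 = 90 bp.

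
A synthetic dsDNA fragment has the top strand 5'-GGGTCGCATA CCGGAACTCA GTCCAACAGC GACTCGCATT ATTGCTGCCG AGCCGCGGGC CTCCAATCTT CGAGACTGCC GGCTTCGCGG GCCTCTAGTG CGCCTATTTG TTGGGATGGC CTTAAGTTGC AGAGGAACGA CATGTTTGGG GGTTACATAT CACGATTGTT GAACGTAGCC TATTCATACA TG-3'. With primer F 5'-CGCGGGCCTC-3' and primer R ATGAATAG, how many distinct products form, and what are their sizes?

Two products: 134 bp, 102 bp

The forward primer CGCGGGCCTC matches the top strand at positions 54–63, 86–95.
The reverse primer's reverse complement is CTATTCAT, matching at positions 180–187.
Each forward site pairs with the reverse site to give a product ending at position 187: sizes 134, 102 bp.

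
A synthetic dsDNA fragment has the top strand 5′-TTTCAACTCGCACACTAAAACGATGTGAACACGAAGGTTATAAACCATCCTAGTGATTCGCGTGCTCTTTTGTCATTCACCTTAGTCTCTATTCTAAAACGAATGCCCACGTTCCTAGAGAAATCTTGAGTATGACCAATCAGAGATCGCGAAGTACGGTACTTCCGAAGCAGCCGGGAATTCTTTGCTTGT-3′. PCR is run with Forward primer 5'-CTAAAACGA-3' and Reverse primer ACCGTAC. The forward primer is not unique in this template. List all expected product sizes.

146 bp, 67 bp

The forward primer CTAAAACGA matches the top strand at positions 15–23, 94–102.
The reverse primer's reverse complement is GTACGGT, matching at positions 154–160.
Each forward site pairs with the reverse site to give a product ending at position 160: sizes 146, 67 bp.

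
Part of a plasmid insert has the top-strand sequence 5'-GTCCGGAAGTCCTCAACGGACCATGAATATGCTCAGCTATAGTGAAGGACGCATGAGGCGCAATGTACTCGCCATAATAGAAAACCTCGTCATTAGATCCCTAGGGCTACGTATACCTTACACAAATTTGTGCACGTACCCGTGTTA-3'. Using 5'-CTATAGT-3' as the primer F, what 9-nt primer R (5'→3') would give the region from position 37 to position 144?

The product's 3' end on the top strand is position 144.
The reverse primer anneals to the top strand over positions 136–144, i.e. to GTACCCGTG.
Its sequence written 5'→3' is the reverse complement: CACGGGTAC.

5'-CACGGGTAC-3'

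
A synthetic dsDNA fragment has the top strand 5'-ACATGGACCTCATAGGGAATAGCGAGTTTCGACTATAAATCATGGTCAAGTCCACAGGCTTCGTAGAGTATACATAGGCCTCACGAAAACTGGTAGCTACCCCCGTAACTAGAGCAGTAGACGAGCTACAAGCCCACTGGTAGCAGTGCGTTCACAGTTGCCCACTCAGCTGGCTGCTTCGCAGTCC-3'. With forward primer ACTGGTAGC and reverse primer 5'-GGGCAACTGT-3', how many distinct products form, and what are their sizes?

The forward primer ACTGGTAGC matches the top strand at positions 89–97, 136–144.
The reverse primer's reverse complement is ACAGTTGCCC, matching at positions 154–163.
Each forward site pairs with the reverse site to give a product ending at position 163: sizes 75, 28 bp.

Two products: 75 bp, 28 bp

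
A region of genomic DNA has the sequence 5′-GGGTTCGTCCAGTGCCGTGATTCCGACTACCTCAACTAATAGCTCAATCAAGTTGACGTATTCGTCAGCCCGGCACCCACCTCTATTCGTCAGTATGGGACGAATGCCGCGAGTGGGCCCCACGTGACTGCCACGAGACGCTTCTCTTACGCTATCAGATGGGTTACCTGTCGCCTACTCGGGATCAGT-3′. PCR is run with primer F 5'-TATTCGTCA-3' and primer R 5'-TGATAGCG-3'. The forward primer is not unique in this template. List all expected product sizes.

99 bp, 74 bp

The forward primer TATTCGTCA matches the top strand at positions 59–67, 84–92.
The reverse primer's reverse complement is CGCTATCA, matching at positions 150–157.
Each forward site pairs with the reverse site to give a product ending at position 157: sizes 99, 74 bp.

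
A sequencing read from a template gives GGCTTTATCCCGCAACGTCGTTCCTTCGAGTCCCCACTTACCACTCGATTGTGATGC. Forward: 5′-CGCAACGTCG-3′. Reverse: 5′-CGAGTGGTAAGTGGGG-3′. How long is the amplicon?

37 bp

Scanning the template, CGCAACGTCG occurs at positions 11–20; this primer anneals to the bottom strand there with its 3' end pointing downstream.
Reverse complement of the reverse primer: CCCCACTTACCACTCG. This occurs on the top strand at positions 32–47.
Amplicon spans positions 11–47: 37 bp.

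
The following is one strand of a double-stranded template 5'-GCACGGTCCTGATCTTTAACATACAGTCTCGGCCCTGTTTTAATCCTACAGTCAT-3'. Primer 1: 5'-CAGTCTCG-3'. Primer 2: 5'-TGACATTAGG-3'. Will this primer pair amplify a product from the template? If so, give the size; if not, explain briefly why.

No product — primer 2 has no binding site in the template.

Primer 2 (TGACATTAGG) does not match the top strand, and its reverse complement CCTAATGTCA does not match either.
With no annealing site for primer 2, no amplification occurs.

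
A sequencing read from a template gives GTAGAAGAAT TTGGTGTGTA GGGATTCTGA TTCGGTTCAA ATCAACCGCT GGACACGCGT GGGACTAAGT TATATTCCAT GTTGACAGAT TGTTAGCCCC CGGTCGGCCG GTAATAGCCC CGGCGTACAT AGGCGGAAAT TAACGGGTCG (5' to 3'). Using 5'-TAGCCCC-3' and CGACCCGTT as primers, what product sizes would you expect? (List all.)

57 bp, 36 bp

The forward primer TAGCCCC matches the top strand at positions 94–100, 115–121.
The reverse primer's reverse complement is AACGGGTCG, matching at positions 142–150.
Each forward site pairs with the reverse site to give a product ending at position 150: sizes 57, 36 bp.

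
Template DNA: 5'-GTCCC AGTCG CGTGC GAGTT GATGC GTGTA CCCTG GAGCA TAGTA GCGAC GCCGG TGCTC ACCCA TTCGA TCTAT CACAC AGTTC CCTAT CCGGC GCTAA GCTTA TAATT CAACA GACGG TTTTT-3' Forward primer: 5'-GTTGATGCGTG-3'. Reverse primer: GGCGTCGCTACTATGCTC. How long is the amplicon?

Forward primer GTTGATGCGTG is found on the top strand at positions 18–28.
Reverse complement of the reverse primer: GAGCATAGTAGCGACGCC. This occurs on the top strand at positions 36–53.
The product runs from position 18 to position 53, so its length is 53 − 18 + 1 = 36 bp.

36 bp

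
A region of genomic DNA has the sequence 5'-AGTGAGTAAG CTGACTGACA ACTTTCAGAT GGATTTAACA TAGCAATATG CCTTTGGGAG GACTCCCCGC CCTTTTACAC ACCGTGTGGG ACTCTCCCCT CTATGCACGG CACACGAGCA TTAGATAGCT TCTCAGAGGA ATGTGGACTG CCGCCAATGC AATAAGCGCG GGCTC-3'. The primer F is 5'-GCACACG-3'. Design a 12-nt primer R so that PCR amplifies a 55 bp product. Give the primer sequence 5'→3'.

The forward primer binds at positions 110–116, so a 55 bp product ends at position 110 + 55 − 1 = 164.
The reverse primer anneals to the top strand over positions 153–164, i.e. to GCCAATGCAATA.
Its sequence written 5'→3' is the reverse complement: TATTGCATTGGC.

5'-TATTGCATTGGC-3'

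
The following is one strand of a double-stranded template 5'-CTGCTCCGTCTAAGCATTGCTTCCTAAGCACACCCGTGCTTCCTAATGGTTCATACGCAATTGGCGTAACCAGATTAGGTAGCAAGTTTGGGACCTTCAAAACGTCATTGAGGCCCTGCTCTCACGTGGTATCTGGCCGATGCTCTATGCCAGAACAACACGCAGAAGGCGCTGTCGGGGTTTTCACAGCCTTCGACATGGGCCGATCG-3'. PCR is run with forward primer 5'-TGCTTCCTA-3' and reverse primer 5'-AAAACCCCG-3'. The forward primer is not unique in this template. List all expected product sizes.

167 bp, 148 bp

The forward primer TGCTTCCTA matches the top strand at positions 18–26, 37–45.
The reverse primer's reverse complement is CGGGGTTTT, matching at positions 176–184.
Each forward site pairs with the reverse site to give a product ending at position 184: sizes 167, 148 bp.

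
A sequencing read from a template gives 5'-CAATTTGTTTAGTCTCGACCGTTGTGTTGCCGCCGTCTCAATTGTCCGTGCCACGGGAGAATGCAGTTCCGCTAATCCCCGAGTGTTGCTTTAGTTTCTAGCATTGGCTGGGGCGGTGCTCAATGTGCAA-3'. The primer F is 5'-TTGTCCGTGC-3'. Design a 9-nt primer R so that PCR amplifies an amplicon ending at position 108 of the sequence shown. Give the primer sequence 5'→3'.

5'-GCCAATGCT-3'

The forward primer binds at positions 42–51; the product's 3' end on the top strand is position 108.
The reverse primer anneals to the top strand over positions 100–108, i.e. to AGCATTGGC.
Its sequence written 5'→3' is the reverse complement: GCCAATGCT.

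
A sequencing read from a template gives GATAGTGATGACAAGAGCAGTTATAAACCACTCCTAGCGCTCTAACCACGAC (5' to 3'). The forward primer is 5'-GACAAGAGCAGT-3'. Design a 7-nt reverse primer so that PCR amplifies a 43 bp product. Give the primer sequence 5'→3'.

The forward primer binds at positions 10–21, so a 43 bp product ends at position 10 + 43 − 1 = 52.
The reverse primer anneals to the top strand over positions 46–52, i.e. to CCACGAC.
Its sequence written 5'→3' is the reverse complement: GTCGTGG.

5'-GTCGTGG-3'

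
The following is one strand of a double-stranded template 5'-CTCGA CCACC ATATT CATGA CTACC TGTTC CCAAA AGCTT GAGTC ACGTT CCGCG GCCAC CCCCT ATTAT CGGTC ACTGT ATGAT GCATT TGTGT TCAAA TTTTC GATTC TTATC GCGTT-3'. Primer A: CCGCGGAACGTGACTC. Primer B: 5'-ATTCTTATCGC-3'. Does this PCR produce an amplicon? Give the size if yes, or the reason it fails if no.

Primer A (CCGCGGAACGTGACTC) has reverse complement GAGTCACGTTCCGCGG, which matches the top strand at positions 41–56; primer A anneals to the top strand there with its 3' end pointing upstream toward position 41.
Primer B (ATTCTTATCGC) matches the top strand directly at positions 107–117; it anneals to the bottom strand with its 3' end pointing downstream toward position 117.
The 3' ends diverge (primer A extends toward position 1, primer B toward position 120), so the primers never converge on a shared product.

No product — the primers' 3' ends point away from each other.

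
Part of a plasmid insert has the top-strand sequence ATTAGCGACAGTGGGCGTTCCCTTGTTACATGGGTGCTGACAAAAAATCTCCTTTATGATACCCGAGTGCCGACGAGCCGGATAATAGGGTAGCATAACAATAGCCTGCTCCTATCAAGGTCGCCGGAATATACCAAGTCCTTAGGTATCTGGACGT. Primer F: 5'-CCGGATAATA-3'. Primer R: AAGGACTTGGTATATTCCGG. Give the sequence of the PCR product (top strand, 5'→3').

The forward primer matches the template at positions 78–87.
Reverse complement of the reverse primer: CCGGAATATACCAAGTCCTT. This occurs on the top strand at positions 124–143.
The product is the template from position 78 through 143 (66 bp).

5'-CCGGATAATAGGGTAGCATAACAATAGCCTGCTCCTATCAAGGTCGCCGGAATATACCAAGTCCTT-3'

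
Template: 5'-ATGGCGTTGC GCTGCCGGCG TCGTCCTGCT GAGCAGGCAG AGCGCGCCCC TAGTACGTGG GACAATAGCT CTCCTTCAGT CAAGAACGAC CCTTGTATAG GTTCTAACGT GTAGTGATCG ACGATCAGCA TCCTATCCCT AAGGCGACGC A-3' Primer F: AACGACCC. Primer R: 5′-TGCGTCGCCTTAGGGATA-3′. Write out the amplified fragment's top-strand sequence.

5'-AACGACCCTTGTATAGGTTCTAACGTGTAGTGATCGACGATCAGCATCCTATCCCTAAGGCGACGCA-3'

The forward primer matches the template at positions 85–92.
The reverse primer's reverse complement is TATCCCTAAGGCGACGCA, which matches the template at positions 134–151.
The product is the template from position 85 through 151 (67 bp).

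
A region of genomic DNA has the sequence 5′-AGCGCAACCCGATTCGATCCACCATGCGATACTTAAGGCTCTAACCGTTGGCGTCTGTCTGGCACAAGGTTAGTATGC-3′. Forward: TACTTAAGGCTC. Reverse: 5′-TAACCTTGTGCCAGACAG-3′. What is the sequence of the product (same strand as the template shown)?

Scanning the template, TACTTAAGGCTC occurs at positions 30–41; this primer anneals to the bottom strand there with its 3' end pointing downstream.
The reverse primer's reverse complement is CTGTCTGGCACAAGGTTA, which matches the template at positions 55–72.
The product is the template from position 30 through 72 (43 bp).

5'-TACTTAAGGCTCTAACCGTTGGCGTCTGTCTGGCACAAGGTTA-3'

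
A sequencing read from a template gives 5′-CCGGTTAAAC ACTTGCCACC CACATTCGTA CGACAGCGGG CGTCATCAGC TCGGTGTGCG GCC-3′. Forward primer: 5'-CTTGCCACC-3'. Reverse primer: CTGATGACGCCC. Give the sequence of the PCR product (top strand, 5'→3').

5'-CTTGCCACCCACATTCGTACGACAGCGGGCGTCATCAG-3'

Forward primer CTTGCCACC is found on the top strand at positions 12–20.
Reverse complement of the reverse primer: GGGCGTCATCAG. This occurs on the top strand at positions 38–49.
The product is the template from position 12 through 49 (38 bp).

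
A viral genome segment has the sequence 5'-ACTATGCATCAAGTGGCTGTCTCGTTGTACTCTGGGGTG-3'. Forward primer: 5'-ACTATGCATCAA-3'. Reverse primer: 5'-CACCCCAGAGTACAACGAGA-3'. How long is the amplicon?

Forward primer ACTATGCATCAA is found on the top strand at positions 1–12.
Taking the reverse complement of CACCCCAGAGTACAACGAGA gives TCTCGTTGTACTCTGGGGTG, found at positions 20–39 on the template; the primer anneals here to the top strand with its 3' end pointing upstream.
Amplicon spans positions 1–39: 39 bp.

39 bp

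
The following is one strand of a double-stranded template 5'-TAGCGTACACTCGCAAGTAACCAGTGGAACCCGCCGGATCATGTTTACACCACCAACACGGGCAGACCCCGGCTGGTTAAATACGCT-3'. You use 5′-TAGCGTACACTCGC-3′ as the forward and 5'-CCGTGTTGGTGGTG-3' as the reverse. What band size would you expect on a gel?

Forward primer TAGCGTACACTCGC is found on the top strand at positions 1–14.
The reverse primer's reverse complement is CACCACCAACACGG, which matches the template at positions 48–61.
Product length = (reverse-primer end) − (forward-primer start) + 1 = 61 − 1 + 1 = 61 bp.

61 bp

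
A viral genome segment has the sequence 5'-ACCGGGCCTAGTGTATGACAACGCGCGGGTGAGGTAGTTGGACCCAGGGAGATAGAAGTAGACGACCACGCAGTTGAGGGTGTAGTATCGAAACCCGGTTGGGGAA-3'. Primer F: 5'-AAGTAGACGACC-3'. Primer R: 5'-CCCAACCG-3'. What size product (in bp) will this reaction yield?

Forward primer AAGTAGACGACC is found on the top strand at positions 56–67.
The reverse primer's reverse complement is CGGTTGGG, which matches the template at positions 96–103.
The product runs from position 56 to position 103, so its length is 103 − 56 + 1 = 48 bp.

48 bp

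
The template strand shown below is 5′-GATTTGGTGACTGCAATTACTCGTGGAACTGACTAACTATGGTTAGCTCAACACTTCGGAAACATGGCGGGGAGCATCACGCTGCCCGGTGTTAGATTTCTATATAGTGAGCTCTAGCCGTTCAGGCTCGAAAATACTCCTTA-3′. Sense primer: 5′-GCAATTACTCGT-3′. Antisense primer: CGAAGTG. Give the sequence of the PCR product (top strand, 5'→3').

5'-GCAATTACTCGTGGAACTGACTAACTATGGTTAGCTCAACACTTCG-3'

Forward primer GCAATTACTCGT is found on the top strand at positions 13–24.
The reverse primer's reverse complement is CACTTCG, which matches the template at positions 52–58.
The product is the template from position 13 through 58 (46 bp).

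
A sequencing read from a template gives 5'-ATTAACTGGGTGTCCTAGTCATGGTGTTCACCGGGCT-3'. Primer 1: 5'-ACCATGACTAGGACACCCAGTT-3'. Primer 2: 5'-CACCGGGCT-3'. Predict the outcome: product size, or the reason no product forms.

Primer 1 (ACCATGACTAGGACACCCAGTT) has reverse complement AACTGGGTGTCCTAGTCATGGT, which matches the top strand at positions 4–25; primer 1 anneals to the top strand there with its 3' end pointing upstream toward position 4.
Primer 2 (CACCGGGCT) matches the top strand directly at positions 29–37; it anneals to the bottom strand with its 3' end pointing downstream toward position 37.
The 3' ends diverge (primer 1 extends toward position 1, primer 2 toward position 37), so the primers never converge on a shared product.

No product — the primers' 3' ends point away from each other.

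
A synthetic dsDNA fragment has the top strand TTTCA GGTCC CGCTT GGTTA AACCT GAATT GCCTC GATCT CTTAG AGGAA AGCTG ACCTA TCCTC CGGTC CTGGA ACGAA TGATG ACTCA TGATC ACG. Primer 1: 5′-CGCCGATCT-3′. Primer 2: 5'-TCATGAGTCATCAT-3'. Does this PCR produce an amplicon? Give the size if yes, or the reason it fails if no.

No product — primer 1 has no binding site in the template.

Primer 1 (CGCCGATCT) does not match the top strand, and its reverse complement AGATCGGCG does not match either.
With no annealing site for primer 1, no amplification occurs.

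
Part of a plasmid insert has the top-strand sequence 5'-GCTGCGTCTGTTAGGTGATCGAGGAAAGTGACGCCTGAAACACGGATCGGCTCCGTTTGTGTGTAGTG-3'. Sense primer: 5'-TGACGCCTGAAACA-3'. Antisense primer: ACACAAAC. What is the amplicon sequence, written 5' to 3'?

5'-TGACGCCTGAAACACGGATCGGCTCCGTTTGTGT-3'

Scanning the template, TGACGCCTGAAACA occurs at positions 29–42; this primer anneals to the bottom strand there with its 3' end pointing downstream.
Taking the reverse complement of ACACAAAC gives GTTTGTGT, found at positions 55–62 on the template; the primer anneals here to the top strand with its 3' end pointing upstream.
The product is the template from position 29 through 62 (34 bp).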